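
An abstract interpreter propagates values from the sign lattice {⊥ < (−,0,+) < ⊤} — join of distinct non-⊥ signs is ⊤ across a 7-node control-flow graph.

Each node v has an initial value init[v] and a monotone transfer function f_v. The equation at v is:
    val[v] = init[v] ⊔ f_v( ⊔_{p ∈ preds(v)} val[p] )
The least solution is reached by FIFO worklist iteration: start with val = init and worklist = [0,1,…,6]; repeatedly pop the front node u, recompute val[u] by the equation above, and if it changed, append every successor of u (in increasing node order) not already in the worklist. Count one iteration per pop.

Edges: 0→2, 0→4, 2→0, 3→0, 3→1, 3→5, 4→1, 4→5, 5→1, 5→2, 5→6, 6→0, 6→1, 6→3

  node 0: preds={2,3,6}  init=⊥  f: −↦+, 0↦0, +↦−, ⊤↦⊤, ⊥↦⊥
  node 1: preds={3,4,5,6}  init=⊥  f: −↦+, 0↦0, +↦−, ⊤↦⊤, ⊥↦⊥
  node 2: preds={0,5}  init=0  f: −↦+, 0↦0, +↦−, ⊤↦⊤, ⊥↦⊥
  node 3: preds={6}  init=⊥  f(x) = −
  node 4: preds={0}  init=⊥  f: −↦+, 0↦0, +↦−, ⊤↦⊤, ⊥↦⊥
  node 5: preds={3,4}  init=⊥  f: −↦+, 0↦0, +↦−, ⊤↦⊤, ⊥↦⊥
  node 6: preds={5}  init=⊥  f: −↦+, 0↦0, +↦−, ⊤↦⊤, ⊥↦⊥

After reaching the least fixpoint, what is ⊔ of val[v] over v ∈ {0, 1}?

Iteration log — 15 steps:
  step 1. node 0  ⊔preds=0  new=0  old=⊥  +wl: 
  step 2. node 1  ⊔preds=⊥  new=⊥  stable
  step 3. node 2  ⊔preds=0  new=0  stable
  step 4. node 3  ⊔preds=⊥  new=−  old=⊥  +wl: 0,1
  step 5. node 4  ⊔preds=0  new=0  old=⊥  +wl: 
  step 6. node 5  ⊔preds=⊤  new=⊤  old=⊥  +wl: 2
  step 7. node 6  ⊔preds=⊤  new=⊤  old=⊥  +wl: 3
  step 8. node 0  ⊔preds=⊤  new=⊤  old=0  +wl: 4
  step 9. node 1  ⊔preds=⊤  new=⊤  old=⊥  +wl: 
  step 10. node 2  ⊔preds=⊤  new=⊤  old=0  +wl: 0
  step 11. node 3  ⊔preds=⊤  new=−  stable
  step 12. node 4  ⊔preds=⊤  new=⊤  old=0  +wl: 1,5
  step 13. node 0  ⊔preds=⊤  new=⊤  stable
  step 14. node 1  ⊔preds=⊤  new=⊤  stable
  step 15. node 5  ⊔preds=⊤  new=⊤  stable

Least fixpoint reached:
  node 0: ⊤
  node 1: ⊤
  node 2: ⊤
  node 3: −
  node 4: ⊤
  node 5: ⊤
  node 6: ⊤

⊤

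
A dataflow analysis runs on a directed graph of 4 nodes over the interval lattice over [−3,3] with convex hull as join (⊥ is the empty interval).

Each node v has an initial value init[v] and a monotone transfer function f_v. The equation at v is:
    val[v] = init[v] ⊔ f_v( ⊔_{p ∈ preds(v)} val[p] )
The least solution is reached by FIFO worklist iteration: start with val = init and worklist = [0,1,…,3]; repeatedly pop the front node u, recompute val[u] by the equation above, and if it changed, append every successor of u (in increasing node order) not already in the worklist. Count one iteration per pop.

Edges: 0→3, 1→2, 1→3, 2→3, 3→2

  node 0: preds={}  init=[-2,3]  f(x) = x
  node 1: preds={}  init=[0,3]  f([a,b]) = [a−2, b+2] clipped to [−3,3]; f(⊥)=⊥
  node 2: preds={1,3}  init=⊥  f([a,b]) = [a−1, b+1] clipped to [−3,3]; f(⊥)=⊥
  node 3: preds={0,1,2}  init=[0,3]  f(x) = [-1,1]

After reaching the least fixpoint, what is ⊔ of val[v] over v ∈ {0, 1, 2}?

[-2,3]

Worklist (6 pops):
  #1 pop 0: in=⊥ → [-2,3] (no change)
  #2 pop 1: in=⊥ → [0,3] (no change)
  #3 pop 2: in=[0,3] → [-1,3] (was ⊥); enqueue []
  #4 pop 3: in=[-2,3] → [-1,3] (was [0,3]); enqueue [2]
  #5 pop 2: in=[-1,3] → [-2,3] (was [-1,3]); enqueue [3]
  #6 pop 3: in=[-2,3] → [-1,3] (no change)

Fixpoint:
  val[0] = [-2,3]
  val[1] = [0,3]
  val[2] = [-2,3]
  val[3] = [-1,3]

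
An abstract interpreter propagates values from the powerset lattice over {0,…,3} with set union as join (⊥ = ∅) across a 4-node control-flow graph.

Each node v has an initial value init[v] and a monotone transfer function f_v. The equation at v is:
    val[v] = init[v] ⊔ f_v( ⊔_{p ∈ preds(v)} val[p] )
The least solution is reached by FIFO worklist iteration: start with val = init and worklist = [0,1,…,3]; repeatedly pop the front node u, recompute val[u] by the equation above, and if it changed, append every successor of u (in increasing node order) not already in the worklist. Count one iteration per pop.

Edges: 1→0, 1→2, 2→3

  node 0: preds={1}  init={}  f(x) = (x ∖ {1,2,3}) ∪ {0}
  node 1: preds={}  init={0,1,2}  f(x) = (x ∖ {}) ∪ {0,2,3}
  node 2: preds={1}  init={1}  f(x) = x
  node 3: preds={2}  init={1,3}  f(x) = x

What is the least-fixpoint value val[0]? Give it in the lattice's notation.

Worklist (5 pops):
  #1 pop 0: in={0,1,2} → {0} (was {}); enqueue []
  #2 pop 1: in={} → {0,1,2,3} (was {0,1,2}); enqueue [0]
  #3 pop 2: in={0,1,2,3} → {0,1,2,3} (was {1}); enqueue []
  #4 pop 3: in={0,1,2,3} → {0,1,2,3} (was {1,3}); enqueue []
  #5 pop 0: in={0,1,2,3} → {0} (no change)

Fixpoint:
  val[0] = {0}
  val[1] = {0,1,2,3}
  val[2] = {0,1,2,3}
  val[3] = {0,1,2,3}

{0}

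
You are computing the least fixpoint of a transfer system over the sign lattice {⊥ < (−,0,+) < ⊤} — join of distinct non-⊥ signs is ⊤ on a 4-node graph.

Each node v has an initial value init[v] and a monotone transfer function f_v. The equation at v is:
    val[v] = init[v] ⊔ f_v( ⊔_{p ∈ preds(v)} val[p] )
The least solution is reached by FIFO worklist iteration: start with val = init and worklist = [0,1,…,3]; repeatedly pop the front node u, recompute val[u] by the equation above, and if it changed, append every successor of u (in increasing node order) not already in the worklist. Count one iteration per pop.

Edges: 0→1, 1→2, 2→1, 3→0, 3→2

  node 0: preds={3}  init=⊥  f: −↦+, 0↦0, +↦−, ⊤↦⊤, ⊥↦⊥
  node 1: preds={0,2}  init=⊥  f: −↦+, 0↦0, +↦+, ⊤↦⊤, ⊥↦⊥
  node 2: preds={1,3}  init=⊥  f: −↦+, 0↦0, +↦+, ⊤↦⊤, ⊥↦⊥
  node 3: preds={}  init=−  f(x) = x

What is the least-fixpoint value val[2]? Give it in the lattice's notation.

⊤

Iteration log — 6 steps:
  step 1. node 0  ⊔preds=−  new=+  old=⊥  +wl: 
  step 2. node 1  ⊔preds=+  new=+  old=⊥  +wl: 
  step 3. node 2  ⊔preds=⊤  new=⊤  old=⊥  +wl: 1
  step 4. node 3  ⊔preds=⊥  new=−  stable
  step 5. node 1  ⊔preds=⊤  new=⊤  old=+  +wl: 2
  step 6. node 2  ⊔preds=⊤  new=⊤  stable

Least fixpoint reached:
  node 0: +
  node 1: ⊤
  node 2: ⊤
  node 3: −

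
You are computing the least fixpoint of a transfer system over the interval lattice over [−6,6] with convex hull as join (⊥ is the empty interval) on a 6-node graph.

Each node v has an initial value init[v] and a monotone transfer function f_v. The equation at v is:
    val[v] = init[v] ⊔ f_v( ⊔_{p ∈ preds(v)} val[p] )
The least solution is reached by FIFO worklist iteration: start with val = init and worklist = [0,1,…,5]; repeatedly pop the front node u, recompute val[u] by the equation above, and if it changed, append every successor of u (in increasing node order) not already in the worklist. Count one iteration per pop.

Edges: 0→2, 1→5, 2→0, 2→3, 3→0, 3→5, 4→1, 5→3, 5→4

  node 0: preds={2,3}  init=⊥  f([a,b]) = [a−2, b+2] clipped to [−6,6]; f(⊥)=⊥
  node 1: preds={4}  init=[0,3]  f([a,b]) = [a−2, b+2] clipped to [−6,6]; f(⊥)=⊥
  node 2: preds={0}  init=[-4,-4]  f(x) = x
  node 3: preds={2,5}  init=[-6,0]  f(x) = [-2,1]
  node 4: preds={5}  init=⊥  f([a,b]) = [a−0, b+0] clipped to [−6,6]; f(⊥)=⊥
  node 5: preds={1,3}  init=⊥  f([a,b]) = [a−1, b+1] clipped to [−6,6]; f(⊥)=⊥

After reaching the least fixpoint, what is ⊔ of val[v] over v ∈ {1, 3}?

Worklist (19 pops):
  #1 pop 0: in=[-6,0] → [-6,2] (was ⊥); enqueue []
  #2 pop 1: in=⊥ → [0,3] (no change)
  #3 pop 2: in=[-6,2] → [-6,2] (was [-4,-4]); enqueue [0]
  #4 pop 3: in=[-6,2] → [-6,1] (was [-6,0]); enqueue []
  #5 pop 4: in=⊥ → ⊥ (no change)
  #6 pop 5: in=[-6,3] → [-6,4] (was ⊥); enqueue [3,4]
  #7 pop 0: in=[-6,2] → [-6,4] (was [-6,2]); enqueue [2]
  #8 pop 3: in=[-6,4] → [-6,1] (no change)
  #9 pop 4: in=[-6,4] → [-6,4] (was ⊥); enqueue [1]
  #10 pop 2: in=[-6,4] → [-6,4] (was [-6,2]); enqueue [0,3]
  #11 pop 1: in=[-6,4] → [-6,6] (was [0,3]); enqueue [5]
  #12 pop 0: in=[-6,4] → [-6,6] (was [-6,4]); enqueue [2]
  #13 pop 3: in=[-6,4] → [-6,1] (no change)
  #14 pop 5: in=[-6,6] → [-6,6] (was [-6,4]); enqueue [3,4]
  #15 pop 2: in=[-6,6] → [-6,6] (was [-6,4]); enqueue [0]
  #16 pop 3: in=[-6,6] → [-6,1] (no change)
  #17 pop 4: in=[-6,6] → [-6,6] (was [-6,4]); enqueue [1]
  #18 pop 0: in=[-6,6] → [-6,6] (no change)
  #19 pop 1: in=[-6,6] → [-6,6] (no change)

Fixpoint:
  val[0] = [-6,6]
  val[1] = [-6,6]
  val[2] = [-6,6]
  val[3] = [-6,1]
  val[4] = [-6,6]
  val[5] = [-6,6]

[-6,6]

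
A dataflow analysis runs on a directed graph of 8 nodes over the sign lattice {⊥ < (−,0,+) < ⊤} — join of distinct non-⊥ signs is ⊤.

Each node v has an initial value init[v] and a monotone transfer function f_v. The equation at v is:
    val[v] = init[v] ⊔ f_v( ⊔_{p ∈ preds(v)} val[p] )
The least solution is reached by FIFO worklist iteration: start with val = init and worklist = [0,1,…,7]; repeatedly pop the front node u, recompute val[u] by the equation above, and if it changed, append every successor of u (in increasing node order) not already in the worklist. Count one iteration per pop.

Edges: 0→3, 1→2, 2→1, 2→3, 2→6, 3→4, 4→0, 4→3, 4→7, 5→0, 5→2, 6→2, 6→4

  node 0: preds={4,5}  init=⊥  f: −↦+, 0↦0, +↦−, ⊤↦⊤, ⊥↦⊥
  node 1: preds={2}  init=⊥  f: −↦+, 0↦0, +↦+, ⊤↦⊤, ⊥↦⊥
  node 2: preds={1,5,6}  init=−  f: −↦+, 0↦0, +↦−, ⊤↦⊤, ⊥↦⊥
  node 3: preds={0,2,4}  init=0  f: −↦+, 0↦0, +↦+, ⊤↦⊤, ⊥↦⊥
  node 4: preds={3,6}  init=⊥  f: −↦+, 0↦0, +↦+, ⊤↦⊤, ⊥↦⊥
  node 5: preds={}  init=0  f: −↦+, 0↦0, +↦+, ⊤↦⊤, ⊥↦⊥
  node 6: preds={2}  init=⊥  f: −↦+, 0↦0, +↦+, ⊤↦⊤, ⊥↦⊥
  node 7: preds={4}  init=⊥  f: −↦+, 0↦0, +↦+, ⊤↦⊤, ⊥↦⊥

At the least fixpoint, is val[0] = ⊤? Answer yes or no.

Worklist (13 pops):
  #1 pop 0: in=0 → 0 (was ⊥); enqueue []
  #2 pop 1: in=− → + (was ⊥); enqueue []
  #3 pop 2: in=⊤ → ⊤ (was −); enqueue [1]
  #4 pop 3: in=⊤ → ⊤ (was 0); enqueue []
  #5 pop 4: in=⊤ → ⊤ (was ⊥); enqueue [0,3]
  #6 pop 5: in=⊥ → 0 (no change)
  #7 pop 6: in=⊤ → ⊤ (was ⊥); enqueue [2,4]
  #8 pop 7: in=⊤ → ⊤ (was ⊥); enqueue []
  #9 pop 1: in=⊤ → ⊤ (was +); enqueue []
  #10 pop 0: in=⊤ → ⊤ (was 0); enqueue []
  #11 pop 3: in=⊤ → ⊤ (no change)
  #12 pop 2: in=⊤ → ⊤ (no change)
  #13 pop 4: in=⊤ → ⊤ (no change)

Fixpoint:
  val[0] = ⊤
  val[1] = ⊤
  val[2] = ⊤
  val[3] = ⊤
  val[4] = ⊤
  val[5] = 0
  val[6] = ⊤
  val[7] = ⊤

yes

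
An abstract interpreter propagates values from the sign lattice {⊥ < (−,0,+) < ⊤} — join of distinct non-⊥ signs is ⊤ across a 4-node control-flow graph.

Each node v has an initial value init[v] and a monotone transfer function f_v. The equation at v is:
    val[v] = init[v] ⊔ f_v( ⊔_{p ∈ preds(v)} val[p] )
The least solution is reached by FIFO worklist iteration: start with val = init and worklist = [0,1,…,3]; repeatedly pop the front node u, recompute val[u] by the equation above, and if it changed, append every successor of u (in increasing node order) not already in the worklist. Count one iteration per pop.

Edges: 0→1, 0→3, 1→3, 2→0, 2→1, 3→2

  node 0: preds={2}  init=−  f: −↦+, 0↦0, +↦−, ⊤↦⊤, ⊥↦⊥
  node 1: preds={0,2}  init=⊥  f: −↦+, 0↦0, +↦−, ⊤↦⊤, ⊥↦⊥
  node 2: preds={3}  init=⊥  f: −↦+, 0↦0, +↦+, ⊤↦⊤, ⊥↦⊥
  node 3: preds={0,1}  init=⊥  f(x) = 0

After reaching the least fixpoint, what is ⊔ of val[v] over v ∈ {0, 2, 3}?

⊤

Iteration log — 8 steps:
  step 1. node 0  ⊔preds=⊥  new=−  stable
  step 2. node 1  ⊔preds=−  new=+  old=⊥  +wl: 
  step 3. node 2  ⊔preds=⊥  new=⊥  stable
  step 4. node 3  ⊔preds=⊤  new=0  old=⊥  +wl: 2
  step 5. node 2  ⊔preds=0  new=0  old=⊥  +wl: 0,1
  step 6. node 0  ⊔preds=0  new=⊤  old=−  +wl: 3
  step 7. node 1  ⊔preds=⊤  new=⊤  old=+  +wl: 
  step 8. node 3  ⊔preds=⊤  new=0  stable

Least fixpoint reached:
  node 0: ⊤
  node 1: ⊤
  node 2: 0
  node 3: 0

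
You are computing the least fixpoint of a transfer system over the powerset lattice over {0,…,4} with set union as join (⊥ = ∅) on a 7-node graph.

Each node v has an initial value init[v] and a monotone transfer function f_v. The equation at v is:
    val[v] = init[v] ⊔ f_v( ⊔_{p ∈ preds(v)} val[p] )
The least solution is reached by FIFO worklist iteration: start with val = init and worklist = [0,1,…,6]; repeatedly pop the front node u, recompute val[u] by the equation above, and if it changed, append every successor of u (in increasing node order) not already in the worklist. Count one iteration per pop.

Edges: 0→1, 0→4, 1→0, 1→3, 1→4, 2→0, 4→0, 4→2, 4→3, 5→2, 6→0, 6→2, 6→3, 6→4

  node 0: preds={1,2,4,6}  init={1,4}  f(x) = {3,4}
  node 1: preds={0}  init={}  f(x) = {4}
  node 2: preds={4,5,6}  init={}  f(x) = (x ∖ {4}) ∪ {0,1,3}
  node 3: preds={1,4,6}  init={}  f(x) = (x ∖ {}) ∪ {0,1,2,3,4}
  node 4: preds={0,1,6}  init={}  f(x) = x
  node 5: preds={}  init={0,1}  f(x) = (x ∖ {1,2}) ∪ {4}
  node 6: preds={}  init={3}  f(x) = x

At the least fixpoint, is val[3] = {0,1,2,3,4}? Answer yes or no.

yes

Trace (10 dequeues):
  [1] u=0 | in {3} | out {1,3,4} | prev {1,4} | push {}
  [2] u=1 | in {1,3,4} | out {4} | prev {} | push {0}
  [3] u=2 | in {0,1,3} | out {0,1,3} | prev {} | push {}
  [4] u=3 | in {3,4} | out {0,1,2,3,4} | prev {} | push {}
  [5] u=4 | in {1,3,4} | out {1,3,4} | prev {} | push {2,3}
  [6] u=5 | in {} | out {0,1,4} | prev {0,1} | push {}
  [7] u=6 | in {} | out {3} | ==
  [8] u=0 | in {0,1,3,4} | out {1,3,4} | ==
  [9] u=2 | in {0,1,3,4} | out {0,1,3} | ==
  [10] u=3 | in {1,3,4} | out {0,1,2,3,4} | ==

Converged values:
  [0] {1,3,4}
  [1] {4}
  [2] {0,1,3}
  [3] {0,1,2,3,4}
  [4] {1,3,4}
  [5] {0,1,4}
  [6] {3}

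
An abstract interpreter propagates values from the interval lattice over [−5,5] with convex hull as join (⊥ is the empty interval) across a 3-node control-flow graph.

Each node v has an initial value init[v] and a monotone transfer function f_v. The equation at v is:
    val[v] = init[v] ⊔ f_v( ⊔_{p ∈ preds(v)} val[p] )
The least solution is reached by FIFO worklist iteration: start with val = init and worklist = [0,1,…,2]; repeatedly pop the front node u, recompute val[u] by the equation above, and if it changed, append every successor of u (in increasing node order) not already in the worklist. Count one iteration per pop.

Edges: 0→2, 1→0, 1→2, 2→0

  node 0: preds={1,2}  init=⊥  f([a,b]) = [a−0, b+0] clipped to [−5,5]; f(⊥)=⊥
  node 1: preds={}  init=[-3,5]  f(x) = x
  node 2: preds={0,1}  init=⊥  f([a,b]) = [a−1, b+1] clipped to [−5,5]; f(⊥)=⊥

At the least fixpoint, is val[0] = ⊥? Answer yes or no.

Worklist (7 pops):
  #1 pop 0: in=[-3,5] → [-3,5] (was ⊥); enqueue []
  #2 pop 1: in=⊥ → [-3,5] (no change)
  #3 pop 2: in=[-3,5] → [-4,5] (was ⊥); enqueue [0]
  #4 pop 0: in=[-4,5] → [-4,5] (was [-3,5]); enqueue [2]
  #5 pop 2: in=[-4,5] → [-5,5] (was [-4,5]); enqueue [0]
  #6 pop 0: in=[-5,5] → [-5,5] (was [-4,5]); enqueue [2]
  #7 pop 2: in=[-5,5] → [-5,5] (no change)

Fixpoint:
  val[0] = [-5,5]
  val[1] = [-3,5]
  val[2] = [-5,5]

no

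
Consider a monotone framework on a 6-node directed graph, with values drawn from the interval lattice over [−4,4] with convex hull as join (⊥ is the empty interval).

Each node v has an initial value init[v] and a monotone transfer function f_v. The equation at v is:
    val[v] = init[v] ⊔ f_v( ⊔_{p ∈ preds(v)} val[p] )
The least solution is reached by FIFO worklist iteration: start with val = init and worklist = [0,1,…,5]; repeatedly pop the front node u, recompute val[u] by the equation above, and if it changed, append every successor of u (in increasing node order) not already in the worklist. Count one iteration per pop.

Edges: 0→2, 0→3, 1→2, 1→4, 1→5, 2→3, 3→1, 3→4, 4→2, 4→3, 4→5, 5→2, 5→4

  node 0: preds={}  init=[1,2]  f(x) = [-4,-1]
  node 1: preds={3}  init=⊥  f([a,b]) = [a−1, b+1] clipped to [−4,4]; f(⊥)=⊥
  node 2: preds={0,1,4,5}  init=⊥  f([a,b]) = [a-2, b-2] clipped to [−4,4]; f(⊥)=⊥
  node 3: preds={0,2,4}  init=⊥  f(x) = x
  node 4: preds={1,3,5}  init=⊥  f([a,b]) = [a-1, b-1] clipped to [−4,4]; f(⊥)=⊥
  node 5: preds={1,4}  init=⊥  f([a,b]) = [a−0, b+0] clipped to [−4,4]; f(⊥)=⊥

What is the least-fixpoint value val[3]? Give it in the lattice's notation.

[-4,2]

Iteration log — 14 steps:
  step 1. node 0  ⊔preds=⊥  new=[-4,2]  old=[1,2]  +wl: 
  step 2. node 1  ⊔preds=⊥  new=⊥  stable
  step 3. node 2  ⊔preds=[-4,2]  new=[-4,0]  old=⊥  +wl: 
  step 4. node 3  ⊔preds=[-4,2]  new=[-4,2]  old=⊥  +wl: 1
  step 5. node 4  ⊔preds=[-4,2]  new=[-4,1]  old=⊥  +wl: 2,3
  step 6. node 5  ⊔preds=[-4,1]  new=[-4,1]  old=⊥  +wl: 4
  step 7. node 1  ⊔preds=[-4,2]  new=[-4,3]  old=⊥  +wl: 5
  step 8. node 2  ⊔preds=[-4,3]  new=[-4,1]  old=[-4,0]  +wl: 
  step 9. node 3  ⊔preds=[-4,2]  new=[-4,2]  stable
  step 10. node 4  ⊔preds=[-4,3]  new=[-4,2]  old=[-4,1]  +wl: 2,3
  step 11. node 5  ⊔preds=[-4,3]  new=[-4,3]  old=[-4,1]  +wl: 4
  step 12. node 2  ⊔preds=[-4,3]  new=[-4,1]  stable
  step 13. node 3  ⊔preds=[-4,2]  new=[-4,2]  stable
  step 14. node 4  ⊔preds=[-4,3]  new=[-4,2]  stable

Least fixpoint reached:
  node 0: [-4,2]
  node 1: [-4,3]
  node 2: [-4,1]
  node 3: [-4,2]
  node 4: [-4,2]
  node 5: [-4,3]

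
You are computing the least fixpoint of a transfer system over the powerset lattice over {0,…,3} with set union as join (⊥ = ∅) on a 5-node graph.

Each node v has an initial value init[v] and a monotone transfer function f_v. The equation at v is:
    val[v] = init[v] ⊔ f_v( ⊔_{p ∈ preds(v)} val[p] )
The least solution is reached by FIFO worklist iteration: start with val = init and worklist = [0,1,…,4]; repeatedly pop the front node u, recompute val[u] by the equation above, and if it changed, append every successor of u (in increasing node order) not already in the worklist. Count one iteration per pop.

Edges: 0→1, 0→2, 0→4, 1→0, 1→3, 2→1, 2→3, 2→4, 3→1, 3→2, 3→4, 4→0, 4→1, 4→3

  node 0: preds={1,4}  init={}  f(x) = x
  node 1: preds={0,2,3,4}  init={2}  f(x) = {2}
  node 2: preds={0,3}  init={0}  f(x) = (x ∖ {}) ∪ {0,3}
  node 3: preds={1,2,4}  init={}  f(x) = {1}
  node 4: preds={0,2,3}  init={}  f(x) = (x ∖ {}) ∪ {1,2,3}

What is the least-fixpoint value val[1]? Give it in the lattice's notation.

Worklist (12 pops):
  #1 pop 0: in={2} → {2} (was {}); enqueue []
  #2 pop 1: in={0,2} → {2} (no change)
  #3 pop 2: in={2} → {0,2,3} (was {0}); enqueue [1]
  #4 pop 3: in={0,2,3} → {1} (was {}); enqueue [2]
  #5 pop 4: in={0,1,2,3} → {0,1,2,3} (was {}); enqueue [0,3]
  #6 pop 1: in={0,1,2,3} → {2} (no change)
  #7 pop 2: in={1,2} → {0,1,2,3} (was {0,2,3}); enqueue [1,4]
  #8 pop 0: in={0,1,2,3} → {0,1,2,3} (was {2}); enqueue [2]
  #9 pop 3: in={0,1,2,3} → {1} (no change)
  #10 pop 1: in={0,1,2,3} → {2} (no change)
  #11 pop 4: in={0,1,2,3} → {0,1,2,3} (no change)
  #12 pop 2: in={0,1,2,3} → {0,1,2,3} (no change)

Fixpoint:
  val[0] = {0,1,2,3}
  val[1] = {2}
  val[2] = {0,1,2,3}
  val[3] = {1}
  val[4] = {0,1,2,3}

{2}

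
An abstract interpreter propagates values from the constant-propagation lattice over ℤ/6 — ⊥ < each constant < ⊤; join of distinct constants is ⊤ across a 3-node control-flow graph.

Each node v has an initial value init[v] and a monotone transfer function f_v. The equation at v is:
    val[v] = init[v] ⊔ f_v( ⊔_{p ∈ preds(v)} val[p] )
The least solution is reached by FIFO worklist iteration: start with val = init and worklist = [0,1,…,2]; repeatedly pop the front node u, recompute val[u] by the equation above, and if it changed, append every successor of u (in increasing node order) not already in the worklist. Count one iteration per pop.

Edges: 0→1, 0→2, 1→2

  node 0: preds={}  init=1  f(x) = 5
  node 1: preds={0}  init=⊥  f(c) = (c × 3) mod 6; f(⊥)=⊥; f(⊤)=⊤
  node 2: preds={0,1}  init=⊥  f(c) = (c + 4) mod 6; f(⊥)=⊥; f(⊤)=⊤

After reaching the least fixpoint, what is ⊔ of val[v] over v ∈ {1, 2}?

⊤

Trace (3 dequeues):
  [1] u=0 | in ⊥ | out ⊤ | prev 1 | push {}
  [2] u=1 | in ⊤ | out ⊤ | prev ⊥ | push {}
  [3] u=2 | in ⊤ | out ⊤ | prev ⊥ | push {}

Converged values:
  [0] ⊤
  [1] ⊤
  [2] ⊤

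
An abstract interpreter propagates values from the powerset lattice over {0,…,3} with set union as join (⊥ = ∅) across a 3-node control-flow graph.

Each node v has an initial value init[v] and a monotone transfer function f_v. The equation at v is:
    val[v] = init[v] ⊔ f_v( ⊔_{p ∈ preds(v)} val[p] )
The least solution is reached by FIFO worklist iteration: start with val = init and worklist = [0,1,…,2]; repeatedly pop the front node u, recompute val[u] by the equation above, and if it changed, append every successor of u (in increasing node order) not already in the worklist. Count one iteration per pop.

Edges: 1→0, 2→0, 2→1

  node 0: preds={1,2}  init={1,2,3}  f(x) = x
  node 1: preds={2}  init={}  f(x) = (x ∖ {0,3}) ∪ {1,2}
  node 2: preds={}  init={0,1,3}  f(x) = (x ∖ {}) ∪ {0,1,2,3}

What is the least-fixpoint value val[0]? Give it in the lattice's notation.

{0,1,2,3}

Trace (5 dequeues):
  [1] u=0 | in {0,1,3} | out {0,1,2,3} | prev {1,2,3} | push {}
  [2] u=1 | in {0,1,3} | out {1,2} | prev {} | push {0}
  [3] u=2 | in {} | out {0,1,2,3} | prev {0,1,3} | push {1}
  [4] u=0 | in {0,1,2,3} | out {0,1,2,3} | ==
  [5] u=1 | in {0,1,2,3} | out {1,2} | ==

Converged values:
  [0] {0,1,2,3}
  [1] {1,2}
  [2] {0,1,2,3}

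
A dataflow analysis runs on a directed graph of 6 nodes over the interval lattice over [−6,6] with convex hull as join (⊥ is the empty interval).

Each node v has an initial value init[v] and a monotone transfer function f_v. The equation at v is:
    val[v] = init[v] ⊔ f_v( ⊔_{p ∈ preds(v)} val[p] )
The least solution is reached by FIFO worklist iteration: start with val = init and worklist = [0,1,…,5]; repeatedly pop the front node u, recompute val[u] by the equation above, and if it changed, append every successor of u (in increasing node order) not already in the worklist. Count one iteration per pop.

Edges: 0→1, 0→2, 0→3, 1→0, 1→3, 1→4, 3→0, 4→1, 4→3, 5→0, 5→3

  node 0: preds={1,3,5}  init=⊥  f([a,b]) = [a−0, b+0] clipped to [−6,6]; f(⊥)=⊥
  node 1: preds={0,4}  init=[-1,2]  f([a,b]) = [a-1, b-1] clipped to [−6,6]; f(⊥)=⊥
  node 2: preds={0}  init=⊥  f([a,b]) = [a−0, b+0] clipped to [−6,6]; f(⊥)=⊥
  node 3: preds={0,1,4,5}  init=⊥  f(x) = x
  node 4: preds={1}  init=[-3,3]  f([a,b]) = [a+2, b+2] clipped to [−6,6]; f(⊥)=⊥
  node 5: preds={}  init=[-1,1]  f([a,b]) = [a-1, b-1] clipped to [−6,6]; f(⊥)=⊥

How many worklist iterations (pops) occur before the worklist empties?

25

Worklist (25 pops):
  #1 pop 0: in=[-1,2] → [-1,2] (was ⊥); enqueue []
  #2 pop 1: in=[-3,3] → [-4,2] (was [-1,2]); enqueue [0]
  #3 pop 2: in=[-1,2] → [-1,2] (was ⊥); enqueue []
  #4 pop 3: in=[-4,3] → [-4,3] (was ⊥); enqueue []
  #5 pop 4: in=[-4,2] → [-3,4] (was [-3,3]); enqueue [1,3]
  #6 pop 5: in=⊥ → [-1,1] (no change)
  #7 pop 0: in=[-4,3] → [-4,3] (was [-1,2]); enqueue [2]
  #8 pop 1: in=[-4,4] → [-5,3] (was [-4,2]); enqueue [0,4]
  #9 pop 3: in=[-5,4] → [-5,4] (was [-4,3]); enqueue []
  #10 pop 2: in=[-4,3] → [-4,3] (was [-1,2]); enqueue []
  #11 pop 0: in=[-5,4] → [-5,4] (was [-4,3]); enqueue [1,2,3]
  #12 pop 4: in=[-5,3] → [-3,5] (was [-3,4]); enqueue []
  #13 pop 1: in=[-5,5] → [-6,4] (was [-5,3]); enqueue [0,4]
  #14 pop 2: in=[-5,4] → [-5,4] (was [-4,3]); enqueue []
  #15 pop 3: in=[-6,5] → [-6,5] (was [-5,4]); enqueue []
  #16 pop 0: in=[-6,5] → [-6,5] (was [-5,4]); enqueue [1,2,3]
  #17 pop 4: in=[-6,4] → [-4,6] (was [-3,5]); enqueue []
  #18 pop 1: in=[-6,6] → [-6,5] (was [-6,4]); enqueue [0,4]
  #19 pop 2: in=[-6,5] → [-6,5] (was [-5,4]); enqueue []
  #20 pop 3: in=[-6,6] → [-6,6] (was [-6,5]); enqueue []
  #21 pop 0: in=[-6,6] → [-6,6] (was [-6,5]); enqueue [1,2,3]
  #22 pop 4: in=[-6,5] → [-4,6] (no change)
  #23 pop 1: in=[-6,6] → [-6,5] (no change)
  #24 pop 2: in=[-6,6] → [-6,6] (was [-6,5]); enqueue []
  #25 pop 3: in=[-6,6] → [-6,6] (no change)

Fixpoint:
  val[0] = [-6,6]
  val[1] = [-6,5]
  val[2] = [-6,6]
  val[3] = [-6,6]
  val[4] = [-4,6]
  val[5] = [-1,1]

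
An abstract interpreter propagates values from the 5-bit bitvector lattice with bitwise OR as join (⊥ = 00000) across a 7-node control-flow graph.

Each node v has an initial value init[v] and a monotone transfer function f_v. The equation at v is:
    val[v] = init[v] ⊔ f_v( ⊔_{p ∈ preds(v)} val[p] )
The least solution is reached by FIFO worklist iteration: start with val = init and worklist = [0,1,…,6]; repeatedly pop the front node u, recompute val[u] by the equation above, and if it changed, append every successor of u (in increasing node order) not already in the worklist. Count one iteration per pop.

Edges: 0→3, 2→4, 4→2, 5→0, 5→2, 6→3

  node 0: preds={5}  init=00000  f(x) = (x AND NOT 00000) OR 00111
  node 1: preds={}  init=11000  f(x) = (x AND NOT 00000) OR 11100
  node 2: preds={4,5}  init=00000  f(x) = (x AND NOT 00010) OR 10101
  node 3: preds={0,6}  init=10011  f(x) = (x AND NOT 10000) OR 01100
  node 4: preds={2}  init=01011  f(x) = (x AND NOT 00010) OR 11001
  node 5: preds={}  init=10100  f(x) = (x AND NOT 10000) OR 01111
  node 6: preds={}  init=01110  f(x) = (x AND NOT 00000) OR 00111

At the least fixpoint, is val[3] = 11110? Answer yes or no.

no

Trace (10 dequeues):
  [1] u=0 | in 10100 | out 10111 | prev 00000 | push {}
  [2] u=1 | in 00000 | out 11100 | prev 11000 | push {}
  [3] u=2 | in 11111 | out 11101 | prev 00000 | push {}
  [4] u=3 | in 11111 | out 11111 | prev 10011 | push {}
  [5] u=4 | in 11101 | out 11111 | prev 01011 | push {2}
  [6] u=5 | in 00000 | out 11111 | prev 10100 | push {0}
  [7] u=6 | in 00000 | out 01111 | prev 01110 | push {3}
  [8] u=2 | in 11111 | out 11101 | ==
  [9] u=0 | in 11111 | out 11111 | prev 10111 | push {}
  [10] u=3 | in 11111 | out 11111 | ==

Converged values:
  [0] 11111
  [1] 11100
  [2] 11101
  [3] 11111
  [4] 11111
  [5] 11111
  [6] 01111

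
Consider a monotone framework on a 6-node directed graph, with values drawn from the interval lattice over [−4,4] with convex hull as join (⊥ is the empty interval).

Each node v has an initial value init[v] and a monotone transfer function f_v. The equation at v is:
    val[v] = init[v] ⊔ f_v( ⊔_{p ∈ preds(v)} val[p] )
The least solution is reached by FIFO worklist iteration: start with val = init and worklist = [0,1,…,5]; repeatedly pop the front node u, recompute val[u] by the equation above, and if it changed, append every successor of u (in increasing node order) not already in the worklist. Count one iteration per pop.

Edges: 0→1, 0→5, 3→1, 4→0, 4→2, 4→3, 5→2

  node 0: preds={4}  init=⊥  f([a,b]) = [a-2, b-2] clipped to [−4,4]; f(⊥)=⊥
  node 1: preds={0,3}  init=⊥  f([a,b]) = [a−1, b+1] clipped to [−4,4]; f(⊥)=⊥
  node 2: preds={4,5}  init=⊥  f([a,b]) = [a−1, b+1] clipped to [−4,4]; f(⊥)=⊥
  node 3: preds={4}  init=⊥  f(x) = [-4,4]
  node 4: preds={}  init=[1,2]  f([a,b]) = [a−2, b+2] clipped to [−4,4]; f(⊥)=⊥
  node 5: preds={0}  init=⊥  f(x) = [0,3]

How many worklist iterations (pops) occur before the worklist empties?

8

Iteration log — 8 steps:
  step 1. node 0  ⊔preds=[1,2]  new=[-1,0]  old=⊥  +wl: 
  step 2. node 1  ⊔preds=[-1,0]  new=[-2,1]  old=⊥  +wl: 
  step 3. node 2  ⊔preds=[1,2]  new=[0,3]  old=⊥  +wl: 
  step 4. node 3  ⊔preds=[1,2]  new=[-4,4]  old=⊥  +wl: 1
  step 5. node 4  ⊔preds=⊥  new=[1,2]  stable
  step 6. node 5  ⊔preds=[-1,0]  new=[0,3]  old=⊥  +wl: 2
  step 7. node 1  ⊔preds=[-4,4]  new=[-4,4]  old=[-2,1]  +wl: 
  step 8. node 2  ⊔preds=[0,3]  new=[-1,4]  old=[0,3]  +wl: 

Least fixpoint reached:
  node 0: [-1,0]
  node 1: [-4,4]
  node 2: [-1,4]
  node 3: [-4,4]
  node 4: [1,2]
  node 5: [0,3]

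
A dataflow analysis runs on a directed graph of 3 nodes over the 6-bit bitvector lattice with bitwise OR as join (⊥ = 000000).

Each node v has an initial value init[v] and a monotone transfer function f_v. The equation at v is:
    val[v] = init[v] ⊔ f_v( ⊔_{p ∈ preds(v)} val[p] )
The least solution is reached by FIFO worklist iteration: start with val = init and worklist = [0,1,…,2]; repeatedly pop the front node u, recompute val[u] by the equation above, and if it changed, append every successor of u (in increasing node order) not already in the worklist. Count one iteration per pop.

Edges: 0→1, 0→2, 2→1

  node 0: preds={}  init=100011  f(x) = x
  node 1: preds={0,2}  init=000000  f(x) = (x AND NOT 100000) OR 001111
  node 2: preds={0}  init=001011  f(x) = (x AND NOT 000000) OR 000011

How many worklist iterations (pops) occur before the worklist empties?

Worklist (4 pops):
  #1 pop 0: in=000000 → 100011 (no change)
  #2 pop 1: in=101011 → 001111 (was 000000); enqueue []
  #3 pop 2: in=100011 → 101011 (was 001011); enqueue [1]
  #4 pop 1: in=101011 → 001111 (no change)

Fixpoint:
  val[0] = 100011
  val[1] = 001111
  val[2] = 101011

4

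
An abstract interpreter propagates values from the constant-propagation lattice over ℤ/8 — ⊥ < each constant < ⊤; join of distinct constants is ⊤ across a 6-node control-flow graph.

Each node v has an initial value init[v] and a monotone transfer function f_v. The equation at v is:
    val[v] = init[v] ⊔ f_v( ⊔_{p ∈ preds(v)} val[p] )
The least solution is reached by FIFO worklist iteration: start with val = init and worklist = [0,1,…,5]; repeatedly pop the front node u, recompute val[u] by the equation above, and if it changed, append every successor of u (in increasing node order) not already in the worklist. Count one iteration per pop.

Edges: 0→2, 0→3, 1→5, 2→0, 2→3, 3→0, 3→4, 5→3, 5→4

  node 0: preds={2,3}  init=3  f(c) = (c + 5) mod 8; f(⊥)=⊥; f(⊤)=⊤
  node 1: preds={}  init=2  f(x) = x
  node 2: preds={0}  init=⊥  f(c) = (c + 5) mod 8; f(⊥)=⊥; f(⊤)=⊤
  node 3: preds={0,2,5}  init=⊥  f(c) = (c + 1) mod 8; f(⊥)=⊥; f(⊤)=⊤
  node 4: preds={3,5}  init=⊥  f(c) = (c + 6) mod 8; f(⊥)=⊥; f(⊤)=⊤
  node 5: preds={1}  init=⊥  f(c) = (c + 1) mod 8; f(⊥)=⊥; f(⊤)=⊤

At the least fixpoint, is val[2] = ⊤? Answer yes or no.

Iteration log — 12 steps:
  step 1. node 0  ⊔preds=⊥  new=3  stable
  step 2. node 1  ⊔preds=⊥  new=2  stable
  step 3. node 2  ⊔preds=3  new=0  old=⊥  +wl: 0
  step 4. node 3  ⊔preds=⊤  new=⊤  old=⊥  +wl: 
  step 5. node 4  ⊔preds=⊤  new=⊤  old=⊥  +wl: 
  step 6. node 5  ⊔preds=2  new=3  old=⊥  +wl: 3,4
  step 7. node 0  ⊔preds=⊤  new=⊤  old=3  +wl: 2
  step 8. node 3  ⊔preds=⊤  new=⊤  stable
  step 9. node 4  ⊔preds=⊤  new=⊤  stable
  step 10. node 2  ⊔preds=⊤  new=⊤  old=0  +wl: 0,3
  step 11. node 0  ⊔preds=⊤  new=⊤  stable
  step 12. node 3  ⊔preds=⊤  new=⊤  stable

Least fixpoint reached:
  node 0: ⊤
  node 1: 2
  node 2: ⊤
  node 3: ⊤
  node 4: ⊤
  node 5: 3

yes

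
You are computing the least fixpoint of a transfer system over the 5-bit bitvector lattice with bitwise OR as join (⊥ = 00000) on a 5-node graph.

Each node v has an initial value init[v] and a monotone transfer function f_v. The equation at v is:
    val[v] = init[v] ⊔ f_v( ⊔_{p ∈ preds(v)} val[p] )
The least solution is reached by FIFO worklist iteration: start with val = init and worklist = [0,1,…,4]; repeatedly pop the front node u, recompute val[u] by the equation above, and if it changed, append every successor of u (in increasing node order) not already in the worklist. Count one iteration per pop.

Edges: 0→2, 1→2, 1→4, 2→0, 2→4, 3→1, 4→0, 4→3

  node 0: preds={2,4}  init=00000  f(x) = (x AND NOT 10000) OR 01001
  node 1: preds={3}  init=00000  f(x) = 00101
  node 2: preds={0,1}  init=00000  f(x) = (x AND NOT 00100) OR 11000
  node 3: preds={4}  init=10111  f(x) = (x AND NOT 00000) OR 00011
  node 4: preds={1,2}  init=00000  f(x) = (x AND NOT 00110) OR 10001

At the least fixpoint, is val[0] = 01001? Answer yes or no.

yes

Iteration log — 8 steps:
  step 1. node 0  ⊔preds=00000  new=01001  old=00000  +wl: 
  step 2. node 1  ⊔preds=10111  new=00101  old=00000  +wl: 
  step 3. node 2  ⊔preds=01101  new=11001  old=00000  +wl: 0
  step 4. node 3  ⊔preds=00000  new=10111  stable
  step 5. node 4  ⊔preds=11101  new=11001  old=00000  +wl: 3
  step 6. node 0  ⊔preds=11001  new=01001  stable
  step 7. node 3  ⊔preds=11001  new=11111  old=10111  +wl: 1
  step 8. node 1  ⊔preds=11111  new=00101  stable

Least fixpoint reached:
  node 0: 01001
  node 1: 00101
  node 2: 11001
  node 3: 11111
  node 4: 11001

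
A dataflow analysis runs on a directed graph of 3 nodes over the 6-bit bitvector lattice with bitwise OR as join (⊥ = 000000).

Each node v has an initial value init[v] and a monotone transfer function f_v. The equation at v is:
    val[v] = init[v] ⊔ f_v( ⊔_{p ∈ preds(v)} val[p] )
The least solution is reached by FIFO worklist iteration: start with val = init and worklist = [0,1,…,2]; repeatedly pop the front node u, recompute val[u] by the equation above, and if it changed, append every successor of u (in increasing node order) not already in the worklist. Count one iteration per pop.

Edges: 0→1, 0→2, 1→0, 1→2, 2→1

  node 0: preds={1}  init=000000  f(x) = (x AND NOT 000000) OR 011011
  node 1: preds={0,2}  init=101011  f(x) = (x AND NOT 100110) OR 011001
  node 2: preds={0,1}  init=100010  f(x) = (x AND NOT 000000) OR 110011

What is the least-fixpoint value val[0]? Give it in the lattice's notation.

111011

Worklist (5 pops):
  #1 pop 0: in=101011 → 111011 (was 000000); enqueue []
  #2 pop 1: in=111011 → 111011 (was 101011); enqueue [0]
  #3 pop 2: in=111011 → 111011 (was 100010); enqueue [1]
  #4 pop 0: in=111011 → 111011 (no change)
  #5 pop 1: in=111011 → 111011 (no change)

Fixpoint:
  val[0] = 111011
  val[1] = 111011
  val[2] = 111011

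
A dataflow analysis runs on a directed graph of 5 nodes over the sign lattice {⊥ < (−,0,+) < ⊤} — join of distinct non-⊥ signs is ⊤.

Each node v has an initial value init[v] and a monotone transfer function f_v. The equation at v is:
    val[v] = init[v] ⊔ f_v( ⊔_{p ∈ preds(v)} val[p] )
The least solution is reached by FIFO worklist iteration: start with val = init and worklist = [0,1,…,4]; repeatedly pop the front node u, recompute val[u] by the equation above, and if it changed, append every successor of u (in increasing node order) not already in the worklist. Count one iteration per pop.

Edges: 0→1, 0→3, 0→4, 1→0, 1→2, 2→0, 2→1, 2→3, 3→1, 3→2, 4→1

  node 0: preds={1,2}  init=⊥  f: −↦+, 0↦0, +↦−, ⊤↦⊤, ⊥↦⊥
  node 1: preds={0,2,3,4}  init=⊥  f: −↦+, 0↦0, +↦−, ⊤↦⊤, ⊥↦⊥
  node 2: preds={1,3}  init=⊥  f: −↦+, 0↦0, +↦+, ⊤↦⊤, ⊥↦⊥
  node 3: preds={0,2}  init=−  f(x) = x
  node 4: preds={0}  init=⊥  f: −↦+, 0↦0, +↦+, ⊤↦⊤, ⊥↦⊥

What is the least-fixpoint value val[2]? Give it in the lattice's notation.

Worklist (12 pops):
  #1 pop 0: in=⊥ → ⊥ (no change)
  #2 pop 1: in=− → + (was ⊥); enqueue [0]
  #3 pop 2: in=⊤ → ⊤ (was ⊥); enqueue [1]
  #4 pop 3: in=⊤ → ⊤ (was −); enqueue [2]
  #5 pop 4: in=⊥ → ⊥ (no change)
  #6 pop 0: in=⊤ → ⊤ (was ⊥); enqueue [3,4]
  #7 pop 1: in=⊤ → ⊤ (was +); enqueue [0]
  #8 pop 2: in=⊤ → ⊤ (no change)
  #9 pop 3: in=⊤ → ⊤ (no change)
  #10 pop 4: in=⊤ → ⊤ (was ⊥); enqueue [1]
  #11 pop 0: in=⊤ → ⊤ (no change)
  #12 pop 1: in=⊤ → ⊤ (no change)

Fixpoint:
  val[0] = ⊤
  val[1] = ⊤
  val[2] = ⊤
  val[3] = ⊤
  val[4] = ⊤

⊤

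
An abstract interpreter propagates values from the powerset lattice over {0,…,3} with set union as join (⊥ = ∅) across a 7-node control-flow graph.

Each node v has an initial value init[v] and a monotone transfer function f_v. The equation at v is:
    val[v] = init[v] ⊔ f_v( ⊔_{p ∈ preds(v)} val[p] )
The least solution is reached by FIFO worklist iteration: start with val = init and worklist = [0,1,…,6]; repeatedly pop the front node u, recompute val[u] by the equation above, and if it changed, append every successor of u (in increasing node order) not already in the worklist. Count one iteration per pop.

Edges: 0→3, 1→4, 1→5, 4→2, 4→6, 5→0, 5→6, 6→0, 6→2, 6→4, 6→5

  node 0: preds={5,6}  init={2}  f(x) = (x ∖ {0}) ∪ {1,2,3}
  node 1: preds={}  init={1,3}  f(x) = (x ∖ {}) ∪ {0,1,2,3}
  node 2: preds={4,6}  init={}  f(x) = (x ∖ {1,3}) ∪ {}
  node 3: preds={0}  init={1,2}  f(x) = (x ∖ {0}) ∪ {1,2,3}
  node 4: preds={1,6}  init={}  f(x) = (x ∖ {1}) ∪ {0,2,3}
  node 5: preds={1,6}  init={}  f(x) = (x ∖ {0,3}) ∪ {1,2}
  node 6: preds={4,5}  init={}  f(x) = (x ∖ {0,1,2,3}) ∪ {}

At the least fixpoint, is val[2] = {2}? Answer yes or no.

Iteration log — 9 steps:
  step 1. node 0  ⊔preds={}  new={1,2,3}  old={2}  +wl: 
  step 2. node 1  ⊔preds={}  new={0,1,2,3}  old={1,3}  +wl: 
  step 3. node 2  ⊔preds={}  new={}  stable
  step 4. node 3  ⊔preds={1,2,3}  new={1,2,3}  old={1,2}  +wl: 
  step 5. node 4  ⊔preds={0,1,2,3}  new={0,2,3}  old={}  +wl: 2
  step 6. node 5  ⊔preds={0,1,2,3}  new={1,2}  old={}  +wl: 0
  step 7. node 6  ⊔preds={0,1,2,3}  new={}  stable
  step 8. node 2  ⊔preds={0,2,3}  new={0,2}  old={}  +wl: 
  step 9. node 0  ⊔preds={1,2}  new={1,2,3}  stable

Least fixpoint reached:
  node 0: {1,2,3}
  node 1: {0,1,2,3}
  node 2: {0,2}
  node 3: {1,2,3}
  node 4: {0,2,3}
  node 5: {1,2}
  node 6: {}

no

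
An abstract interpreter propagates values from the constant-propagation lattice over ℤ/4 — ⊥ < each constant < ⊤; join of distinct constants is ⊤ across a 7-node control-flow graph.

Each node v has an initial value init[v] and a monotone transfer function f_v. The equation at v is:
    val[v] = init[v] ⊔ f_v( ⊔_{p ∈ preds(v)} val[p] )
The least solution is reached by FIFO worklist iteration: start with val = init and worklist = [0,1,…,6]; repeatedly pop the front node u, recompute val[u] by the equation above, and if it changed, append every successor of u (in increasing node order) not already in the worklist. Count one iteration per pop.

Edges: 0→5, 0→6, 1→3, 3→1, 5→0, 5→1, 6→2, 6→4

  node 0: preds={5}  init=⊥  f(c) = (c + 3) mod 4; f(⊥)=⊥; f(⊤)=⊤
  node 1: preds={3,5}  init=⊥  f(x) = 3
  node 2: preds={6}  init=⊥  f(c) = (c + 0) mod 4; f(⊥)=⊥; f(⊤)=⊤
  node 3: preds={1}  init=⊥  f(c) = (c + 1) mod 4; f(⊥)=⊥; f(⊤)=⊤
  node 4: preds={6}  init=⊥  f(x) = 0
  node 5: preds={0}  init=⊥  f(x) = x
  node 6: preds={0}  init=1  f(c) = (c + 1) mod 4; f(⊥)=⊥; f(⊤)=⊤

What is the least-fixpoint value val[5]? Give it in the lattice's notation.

Worklist (8 pops):
  #1 pop 0: in=⊥ → ⊥ (no change)
  #2 pop 1: in=⊥ → 3 (was ⊥); enqueue []
  #3 pop 2: in=1 → 1 (was ⊥); enqueue []
  #4 pop 3: in=3 → 0 (was ⊥); enqueue [1]
  #5 pop 4: in=1 → 0 (was ⊥); enqueue []
  #6 pop 5: in=⊥ → ⊥ (no change)
  #7 pop 6: in=⊥ → 1 (no change)
  #8 pop 1: in=0 → 3 (no change)

Fixpoint:
  val[0] = ⊥
  val[1] = 3
  val[2] = 1
  val[3] = 0
  val[4] = 0
  val[5] = ⊥
  val[6] = 1

⊥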